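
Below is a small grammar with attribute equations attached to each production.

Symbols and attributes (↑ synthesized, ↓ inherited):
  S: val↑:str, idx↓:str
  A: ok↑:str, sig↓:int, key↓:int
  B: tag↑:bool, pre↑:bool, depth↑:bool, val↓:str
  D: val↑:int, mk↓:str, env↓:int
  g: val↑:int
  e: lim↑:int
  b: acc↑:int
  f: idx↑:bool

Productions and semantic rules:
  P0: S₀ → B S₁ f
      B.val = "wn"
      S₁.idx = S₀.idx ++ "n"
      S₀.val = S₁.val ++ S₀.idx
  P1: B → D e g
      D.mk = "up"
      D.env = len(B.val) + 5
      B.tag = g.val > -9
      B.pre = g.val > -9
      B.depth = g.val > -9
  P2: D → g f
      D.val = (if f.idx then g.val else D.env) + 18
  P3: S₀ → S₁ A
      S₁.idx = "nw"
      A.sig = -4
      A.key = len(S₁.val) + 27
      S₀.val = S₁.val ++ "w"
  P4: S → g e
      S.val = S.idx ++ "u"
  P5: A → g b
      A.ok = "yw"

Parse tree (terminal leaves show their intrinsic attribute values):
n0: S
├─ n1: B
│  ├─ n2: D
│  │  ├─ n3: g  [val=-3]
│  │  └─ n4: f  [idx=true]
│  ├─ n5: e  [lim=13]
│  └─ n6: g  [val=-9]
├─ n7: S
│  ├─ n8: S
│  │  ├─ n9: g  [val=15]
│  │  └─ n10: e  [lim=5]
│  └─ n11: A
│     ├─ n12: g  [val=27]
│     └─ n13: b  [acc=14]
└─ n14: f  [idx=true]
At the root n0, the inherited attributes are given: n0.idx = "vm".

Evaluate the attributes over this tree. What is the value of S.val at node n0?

1. n0.idx = "vm"  [given at root]
2. n1.val = "wn"  ["wn"]
3. n2.mk = "up"  ["up"]
4. n2.env = 7  [len(B.val) + 5]
5. n3.val = -3  [terminal]
6. n4.idx = true  [terminal]
7. n2.val = 15  [(if f.idx then g.val else D.env) + 18]
8. n5.lim = 13  [terminal]
9. n6.val = -9  [terminal]
10. n1.tag = false  [g.val > -9]
11. n1.pre = false  [g.val > -9]
12. n1.depth = false  [g.val > -9]
13. n7.idx = "vmn"  [S₀.idx ++ "n"]
14. n8.idx = "nw"  ["nw"]
15. n9.val = 15  [terminal]
16. n10.lim = 5  [terminal]
17. n8.val = "nwu"  [S.idx ++ "u"]
18. n11.sig = -4  [-4]
19. n11.key = 30  [len(S₁.val) + 27]
20. n12.val = 27  [terminal]
21. n13.acc = 14  [terminal]
22. n11.ok = "yw"  ["yw"]
23. n7.val = "nwuw"  [S₁.val ++ "w"]
24. n14.idx = true  [terminal]
25. n0.val = "nwuwvm"  [S₁.val ++ S₀.idx]

"nwuwvm"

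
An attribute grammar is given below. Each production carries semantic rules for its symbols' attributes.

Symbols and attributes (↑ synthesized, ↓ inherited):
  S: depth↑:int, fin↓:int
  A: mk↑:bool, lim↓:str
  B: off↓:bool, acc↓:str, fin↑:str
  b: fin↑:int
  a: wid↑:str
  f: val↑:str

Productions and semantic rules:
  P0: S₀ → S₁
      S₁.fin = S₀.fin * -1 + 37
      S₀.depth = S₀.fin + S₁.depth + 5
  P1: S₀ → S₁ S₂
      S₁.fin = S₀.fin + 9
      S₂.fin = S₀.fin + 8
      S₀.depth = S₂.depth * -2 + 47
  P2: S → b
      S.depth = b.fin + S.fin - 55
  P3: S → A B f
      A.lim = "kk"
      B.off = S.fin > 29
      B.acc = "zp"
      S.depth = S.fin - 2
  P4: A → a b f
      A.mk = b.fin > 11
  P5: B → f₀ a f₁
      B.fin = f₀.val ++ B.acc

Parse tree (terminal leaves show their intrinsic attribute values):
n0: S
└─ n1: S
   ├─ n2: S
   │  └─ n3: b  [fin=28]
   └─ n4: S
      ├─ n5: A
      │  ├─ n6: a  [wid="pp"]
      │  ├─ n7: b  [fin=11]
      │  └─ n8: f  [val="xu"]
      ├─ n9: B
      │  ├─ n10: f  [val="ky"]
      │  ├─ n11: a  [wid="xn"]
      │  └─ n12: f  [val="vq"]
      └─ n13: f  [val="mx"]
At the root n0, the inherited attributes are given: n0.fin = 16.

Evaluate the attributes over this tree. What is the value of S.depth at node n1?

1. n0.fin = 16  [given at root]
2. n1.fin = 21  [S₀.fin * -1 + 37]
3. n2.fin = 30  [S₀.fin + 9]
4. n3.fin = 28  [terminal]
5. n2.depth = 3  [b.fin + S.fin - 55]
6. n4.fin = 29  [S₀.fin + 8]
7. n5.lim = "kk"  ["kk"]
8. n6.wid = "pp"  [terminal]
9. n7.fin = 11  [terminal]
10. n8.val = "xu"  [terminal]
11. n5.mk = false  [b.fin > 11]
12. n9.off = false  [S.fin > 29]
13. n9.acc = "zp"  ["zp"]
14. n10.val = "ky"  [terminal]
15. n11.wid = "xn"  [terminal]
16. n12.val = "vq"  [terminal]
17. n9.fin = "kyzp"  [f₀.val ++ B.acc]
18. n13.val = "mx"  [terminal]
19. n4.depth = 27  [S.fin - 2]
20. n1.depth = -7  [S₂.depth * -2 + 47]
21. n0.depth = 14  [S₀.fin + S₁.depth + 5]

-7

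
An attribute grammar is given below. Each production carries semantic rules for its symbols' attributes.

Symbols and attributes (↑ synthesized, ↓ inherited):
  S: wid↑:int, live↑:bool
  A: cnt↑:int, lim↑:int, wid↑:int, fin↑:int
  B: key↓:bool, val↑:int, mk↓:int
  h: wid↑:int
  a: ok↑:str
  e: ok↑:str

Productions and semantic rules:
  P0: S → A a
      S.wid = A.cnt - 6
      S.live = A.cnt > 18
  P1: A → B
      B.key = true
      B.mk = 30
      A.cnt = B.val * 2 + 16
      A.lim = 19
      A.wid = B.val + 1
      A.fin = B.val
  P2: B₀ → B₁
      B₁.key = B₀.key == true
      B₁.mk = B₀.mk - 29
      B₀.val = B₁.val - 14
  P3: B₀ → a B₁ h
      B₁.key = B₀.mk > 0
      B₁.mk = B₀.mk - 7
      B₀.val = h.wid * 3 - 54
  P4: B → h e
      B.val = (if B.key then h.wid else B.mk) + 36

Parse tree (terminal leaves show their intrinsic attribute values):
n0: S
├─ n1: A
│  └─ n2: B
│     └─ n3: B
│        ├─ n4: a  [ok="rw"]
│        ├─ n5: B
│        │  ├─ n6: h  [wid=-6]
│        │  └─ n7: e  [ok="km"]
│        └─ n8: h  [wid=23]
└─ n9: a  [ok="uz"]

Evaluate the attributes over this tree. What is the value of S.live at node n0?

1. n2.key = true  [true]
2. n2.mk = 30  [30]
3. n3.key = true  [B₀.key == true]
4. n3.mk = 1  [B₀.mk - 29]
5. n4.ok = "rw"  [terminal]
6. n5.key = true  [B₀.mk > 0]
7. n5.mk = -6  [B₀.mk - 7]
8. n6.wid = -6  [terminal]
9. n7.ok = "km"  [terminal]
10. n5.val = 30  [(if B.key then h.wid else B.mk) + 36]
11. n8.wid = 23  [terminal]
12. n3.val = 15  [h.wid * 3 - 54]
13. n2.val = 1  [B₁.val - 14]
14. n1.cnt = 18  [B.val * 2 + 16]
15. n1.lim = 19  [19]
16. n1.wid = 2  [B.val + 1]
17. n1.fin = 1  [B.val]
18. n9.ok = "uz"  [terminal]
19. n0.wid = 12  [A.cnt - 6]
20. n0.live = false  [A.cnt > 18]

false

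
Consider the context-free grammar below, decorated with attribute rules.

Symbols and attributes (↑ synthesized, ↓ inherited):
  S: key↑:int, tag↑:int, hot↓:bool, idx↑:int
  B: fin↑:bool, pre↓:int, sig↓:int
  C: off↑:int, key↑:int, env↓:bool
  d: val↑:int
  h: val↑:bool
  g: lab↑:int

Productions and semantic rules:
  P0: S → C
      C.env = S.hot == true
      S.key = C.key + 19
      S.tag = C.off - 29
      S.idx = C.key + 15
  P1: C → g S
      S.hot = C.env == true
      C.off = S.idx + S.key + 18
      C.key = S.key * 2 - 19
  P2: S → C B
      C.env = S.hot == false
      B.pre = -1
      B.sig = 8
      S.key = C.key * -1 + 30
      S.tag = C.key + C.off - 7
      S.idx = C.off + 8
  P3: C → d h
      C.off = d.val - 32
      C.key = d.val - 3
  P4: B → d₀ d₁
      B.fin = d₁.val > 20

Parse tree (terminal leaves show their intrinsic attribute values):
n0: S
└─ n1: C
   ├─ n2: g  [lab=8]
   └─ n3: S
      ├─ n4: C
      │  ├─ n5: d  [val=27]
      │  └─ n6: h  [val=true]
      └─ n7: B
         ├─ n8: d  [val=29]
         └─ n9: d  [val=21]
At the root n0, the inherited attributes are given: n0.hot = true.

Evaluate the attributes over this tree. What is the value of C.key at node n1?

1. n0.hot = true  [given at root]
2. n1.env = true  [S.hot == true]
3. n2.lab = 8  [terminal]
4. n3.hot = true  [C.env == true]
5. n4.env = false  [S.hot == false]
6. n5.val = 27  [terminal]
7. n6.val = true  [terminal]
8. n4.off = -5  [d.val - 32]
9. n4.key = 24  [d.val - 3]
10. n7.pre = -1  [-1]
11. n7.sig = 8  [8]
12. n8.val = 29  [terminal]
13. n9.val = 21  [terminal]
14. n7.fin = true  [d₁.val > 20]
15. n3.key = 6  [C.key * -1 + 30]
16. n3.tag = 12  [C.key + C.off - 7]
17. n3.idx = 3  [C.off + 8]
18. n1.off = 27  [S.idx + S.key + 18]
19. n1.key = -7  [S.key * 2 - 19]
20. n0.key = 12  [C.key + 19]
21. n0.tag = -2  [C.off - 29]
22. n0.idx = 8  [C.key + 15]

-7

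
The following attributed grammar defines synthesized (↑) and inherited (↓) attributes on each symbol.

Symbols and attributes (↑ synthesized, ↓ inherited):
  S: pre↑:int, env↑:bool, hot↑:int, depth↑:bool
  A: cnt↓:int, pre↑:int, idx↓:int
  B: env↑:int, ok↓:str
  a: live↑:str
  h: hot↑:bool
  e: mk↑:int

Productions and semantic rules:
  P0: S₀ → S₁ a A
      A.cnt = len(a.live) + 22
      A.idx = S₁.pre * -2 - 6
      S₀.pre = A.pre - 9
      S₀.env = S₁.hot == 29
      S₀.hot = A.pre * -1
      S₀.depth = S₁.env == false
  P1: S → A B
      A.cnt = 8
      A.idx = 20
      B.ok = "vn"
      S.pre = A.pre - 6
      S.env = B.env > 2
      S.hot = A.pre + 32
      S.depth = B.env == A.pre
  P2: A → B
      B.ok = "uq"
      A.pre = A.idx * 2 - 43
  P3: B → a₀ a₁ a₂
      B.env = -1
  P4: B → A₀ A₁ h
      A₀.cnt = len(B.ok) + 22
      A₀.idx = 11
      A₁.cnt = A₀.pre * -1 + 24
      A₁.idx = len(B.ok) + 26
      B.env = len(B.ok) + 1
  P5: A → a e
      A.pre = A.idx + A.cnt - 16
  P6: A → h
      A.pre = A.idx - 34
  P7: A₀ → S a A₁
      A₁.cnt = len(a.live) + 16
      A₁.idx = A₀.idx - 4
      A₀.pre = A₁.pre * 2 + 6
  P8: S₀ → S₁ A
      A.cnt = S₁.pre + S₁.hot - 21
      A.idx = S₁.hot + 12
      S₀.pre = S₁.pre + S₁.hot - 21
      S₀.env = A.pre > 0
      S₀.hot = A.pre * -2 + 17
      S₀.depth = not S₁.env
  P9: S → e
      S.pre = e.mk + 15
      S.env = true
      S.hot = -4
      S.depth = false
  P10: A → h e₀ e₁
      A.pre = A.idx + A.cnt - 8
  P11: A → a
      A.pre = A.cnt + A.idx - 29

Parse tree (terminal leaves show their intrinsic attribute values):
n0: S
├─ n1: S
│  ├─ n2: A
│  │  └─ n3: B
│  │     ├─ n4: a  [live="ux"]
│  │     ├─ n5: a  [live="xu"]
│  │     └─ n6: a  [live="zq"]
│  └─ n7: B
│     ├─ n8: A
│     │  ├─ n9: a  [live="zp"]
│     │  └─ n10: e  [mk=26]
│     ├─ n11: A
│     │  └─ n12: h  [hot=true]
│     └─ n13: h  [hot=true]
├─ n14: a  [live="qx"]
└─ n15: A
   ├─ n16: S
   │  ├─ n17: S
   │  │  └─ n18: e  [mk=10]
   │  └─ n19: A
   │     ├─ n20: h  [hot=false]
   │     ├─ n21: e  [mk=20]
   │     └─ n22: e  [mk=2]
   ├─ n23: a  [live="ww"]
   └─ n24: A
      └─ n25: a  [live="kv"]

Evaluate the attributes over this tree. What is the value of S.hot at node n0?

0

1. n2.cnt = 8  [8]
2. n2.idx = 20  [20]
3. n3.ok = "uq"  ["uq"]
4. n4.live = "ux"  [terminal]
5. n5.live = "xu"  [terminal]
6. n6.live = "zq"  [terminal]
7. n3.env = -1  [-1]
8. n2.pre = -3  [A.idx * 2 - 43]
9. n7.ok = "vn"  ["vn"]
10. n8.cnt = 24  [len(B.ok) + 22]
11. n8.idx = 11  [11]
12. n9.live = "zp"  [terminal]
13. n10.mk = 26  [terminal]
14. n8.pre = 19  [A.idx + A.cnt - 16]
15. n11.cnt = 5  [A₀.pre * -1 + 24]
16. n11.idx = 28  [len(B.ok) + 26]
17. n12.hot = true  [terminal]
18. n11.pre = -6  [A.idx - 34]
19. n13.hot = true  [terminal]
20. n7.env = 3  [len(B.ok) + 1]
21. n1.pre = -9  [A.pre - 6]
22. n1.env = true  [B.env > 2]
23. n1.hot = 29  [A.pre + 32]
24. n1.depth = false  [B.env == A.pre]
25. n14.live = "qx"  [terminal]
26. n15.cnt = 24  [len(a.live) + 22]
27. n15.idx = 12  [S₁.pre * -2 - 6]
28. n18.mk = 10  [terminal]
29. n17.pre = 25  [e.mk + 15]
30. n17.env = true  [true]
31. n17.hot = -4  [-4]
32. n17.depth = false  [false]
33. n19.cnt = 0  [S₁.pre + S₁.hot - 21]
34. n19.idx = 8  [S₁.hot + 12]
35. n20.hot = false  [terminal]
36. n21.mk = 20  [terminal]
37. n22.mk = 2  [terminal]
38. n19.pre = 0  [A.idx + A.cnt - 8]
39. n16.pre = 0  [S₁.pre + S₁.hot - 21]
40. n16.env = false  [A.pre > 0]
41. n16.hot = 17  [A.pre * -2 + 17]
42. n16.depth = false  [not S₁.env]
43. n23.live = "ww"  [terminal]
44. n24.cnt = 18  [len(a.live) + 16]
45. n24.idx = 8  [A₀.idx - 4]
46. n25.live = "kv"  [terminal]
47. n24.pre = -3  [A.cnt + A.idx - 29]
48. n15.pre = 0  [A₁.pre * 2 + 6]
49. n0.pre = -9  [A.pre - 9]
50. n0.env = true  [S₁.hot == 29]
51. n0.hot = 0  [A.pre * -1]
52. n0.depth = false  [S₁.env == false]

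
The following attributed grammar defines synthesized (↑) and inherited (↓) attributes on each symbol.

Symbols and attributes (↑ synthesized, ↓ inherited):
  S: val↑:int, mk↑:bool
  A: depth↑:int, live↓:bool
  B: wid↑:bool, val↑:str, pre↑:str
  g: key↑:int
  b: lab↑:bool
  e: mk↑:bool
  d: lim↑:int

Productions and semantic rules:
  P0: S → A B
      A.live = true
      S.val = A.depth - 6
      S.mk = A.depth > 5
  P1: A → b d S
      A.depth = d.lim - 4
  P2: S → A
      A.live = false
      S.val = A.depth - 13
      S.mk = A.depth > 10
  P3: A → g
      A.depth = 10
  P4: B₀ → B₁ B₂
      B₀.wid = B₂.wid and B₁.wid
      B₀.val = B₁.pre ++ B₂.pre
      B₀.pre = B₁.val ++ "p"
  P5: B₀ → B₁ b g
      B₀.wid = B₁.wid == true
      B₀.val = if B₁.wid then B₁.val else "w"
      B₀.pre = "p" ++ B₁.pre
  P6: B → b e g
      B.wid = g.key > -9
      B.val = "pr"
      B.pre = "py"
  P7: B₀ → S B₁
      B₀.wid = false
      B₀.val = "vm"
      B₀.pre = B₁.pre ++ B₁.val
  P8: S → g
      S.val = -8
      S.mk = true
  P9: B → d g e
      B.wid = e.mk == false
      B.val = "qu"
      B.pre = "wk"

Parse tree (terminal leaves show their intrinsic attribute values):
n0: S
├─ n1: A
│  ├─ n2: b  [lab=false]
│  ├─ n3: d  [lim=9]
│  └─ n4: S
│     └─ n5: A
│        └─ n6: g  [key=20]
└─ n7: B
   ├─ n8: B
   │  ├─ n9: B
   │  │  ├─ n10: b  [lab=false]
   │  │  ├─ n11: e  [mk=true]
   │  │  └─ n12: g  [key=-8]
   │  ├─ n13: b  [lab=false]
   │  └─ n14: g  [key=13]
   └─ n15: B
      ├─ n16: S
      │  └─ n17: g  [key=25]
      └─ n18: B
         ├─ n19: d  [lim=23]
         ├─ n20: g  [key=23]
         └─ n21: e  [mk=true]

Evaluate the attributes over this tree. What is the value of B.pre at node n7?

"prp"

1. n1.live = true  [true]
2. n2.lab = false  [terminal]
3. n3.lim = 9  [terminal]
4. n5.live = false  [false]
5. n6.key = 20  [terminal]
6. n5.depth = 10  [10]
7. n4.val = -3  [A.depth - 13]
8. n4.mk = false  [A.depth > 10]
9. n1.depth = 5  [d.lim - 4]
10. n10.lab = false  [terminal]
11. n11.mk = true  [terminal]
12. n12.key = -8  [terminal]
13. n9.wid = true  [g.key > -9]
14. n9.val = "pr"  ["pr"]
15. n9.pre = "py"  ["py"]
16. n13.lab = false  [terminal]
17. n14.key = 13  [terminal]
18. n8.wid = true  [B₁.wid == true]
19. n8.val = "pr"  [if B₁.wid then B₁.val else "w"]
20. n8.pre = "ppy"  ["p" ++ B₁.pre]
21. n17.key = 25  [terminal]
22. n16.val = -8  [-8]
23. n16.mk = true  [true]
24. n19.lim = 23  [terminal]
25. n20.key = 23  [terminal]
26. n21.mk = true  [terminal]
27. n18.wid = false  [e.mk == false]
28. n18.val = "qu"  ["qu"]
29. n18.pre = "wk"  ["wk"]
30. n15.wid = false  [false]
31. n15.val = "vm"  ["vm"]
32. n15.pre = "wkqu"  [B₁.pre ++ B₁.val]
33. n7.wid = false  [B₂.wid and B₁.wid]
34. n7.val = "ppywkqu"  [B₁.pre ++ B₂.pre]
35. n7.pre = "prp"  [B₁.val ++ "p"]
36. n0.val = -1  [A.depth - 6]
37. n0.mk = false  [A.depth > 5]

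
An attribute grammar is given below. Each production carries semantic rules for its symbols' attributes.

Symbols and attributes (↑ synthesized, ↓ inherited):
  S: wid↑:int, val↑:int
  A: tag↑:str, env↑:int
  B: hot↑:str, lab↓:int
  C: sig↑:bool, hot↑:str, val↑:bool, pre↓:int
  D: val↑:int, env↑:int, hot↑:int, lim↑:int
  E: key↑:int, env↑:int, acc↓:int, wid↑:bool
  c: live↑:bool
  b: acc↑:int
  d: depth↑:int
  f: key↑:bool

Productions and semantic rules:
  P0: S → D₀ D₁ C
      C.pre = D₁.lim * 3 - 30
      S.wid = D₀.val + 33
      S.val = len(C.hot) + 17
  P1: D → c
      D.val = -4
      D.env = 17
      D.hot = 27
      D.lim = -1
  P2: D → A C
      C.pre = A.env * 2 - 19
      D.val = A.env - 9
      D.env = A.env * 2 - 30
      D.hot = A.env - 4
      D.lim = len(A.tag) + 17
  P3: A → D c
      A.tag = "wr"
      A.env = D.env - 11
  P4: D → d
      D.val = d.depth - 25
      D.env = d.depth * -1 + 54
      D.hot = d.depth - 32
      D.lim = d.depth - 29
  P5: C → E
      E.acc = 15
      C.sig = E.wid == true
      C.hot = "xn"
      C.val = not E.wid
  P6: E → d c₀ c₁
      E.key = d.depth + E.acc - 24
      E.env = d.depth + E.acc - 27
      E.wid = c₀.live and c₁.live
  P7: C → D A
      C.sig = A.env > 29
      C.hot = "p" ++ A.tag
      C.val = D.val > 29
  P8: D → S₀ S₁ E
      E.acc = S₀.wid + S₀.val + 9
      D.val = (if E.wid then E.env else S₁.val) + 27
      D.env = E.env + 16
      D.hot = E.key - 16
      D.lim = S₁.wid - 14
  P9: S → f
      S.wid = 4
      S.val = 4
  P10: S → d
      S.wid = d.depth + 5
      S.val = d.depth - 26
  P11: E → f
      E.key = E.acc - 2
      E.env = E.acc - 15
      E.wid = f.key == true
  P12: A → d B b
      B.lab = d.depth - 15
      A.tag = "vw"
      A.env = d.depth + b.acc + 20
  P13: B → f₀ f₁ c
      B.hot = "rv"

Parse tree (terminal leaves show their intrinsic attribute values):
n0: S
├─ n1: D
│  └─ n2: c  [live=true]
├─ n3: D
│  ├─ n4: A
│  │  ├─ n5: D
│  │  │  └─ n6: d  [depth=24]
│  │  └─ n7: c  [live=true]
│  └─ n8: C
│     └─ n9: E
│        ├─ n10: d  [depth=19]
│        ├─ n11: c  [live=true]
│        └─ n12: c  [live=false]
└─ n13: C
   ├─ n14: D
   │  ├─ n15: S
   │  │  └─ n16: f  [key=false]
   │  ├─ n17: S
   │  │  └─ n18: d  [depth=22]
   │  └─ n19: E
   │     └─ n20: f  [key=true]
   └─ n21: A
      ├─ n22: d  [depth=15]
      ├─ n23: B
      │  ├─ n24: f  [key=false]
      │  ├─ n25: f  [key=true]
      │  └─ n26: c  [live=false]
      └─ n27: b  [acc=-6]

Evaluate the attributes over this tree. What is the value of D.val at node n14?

1. n2.live = true  [terminal]
2. n1.val = -4  [-4]
3. n1.env = 17  [17]
4. n1.hot = 27  [27]
5. n1.lim = -1  [-1]
6. n6.depth = 24  [terminal]
7. n5.val = -1  [d.depth - 25]
8. n5.env = 30  [d.depth * -1 + 54]
9. n5.hot = -8  [d.depth - 32]
10. n5.lim = -5  [d.depth - 29]
11. n7.live = true  [terminal]
12. n4.tag = "wr"  ["wr"]
13. n4.env = 19  [D.env - 11]
14. n8.pre = 19  [A.env * 2 - 19]
15. n9.acc = 15  [15]
16. n10.depth = 19  [terminal]
17. n11.live = true  [terminal]
18. n12.live = false  [terminal]
19. n9.key = 10  [d.depth + E.acc - 24]
20. n9.env = 7  [d.depth + E.acc - 27]
21. n9.wid = false  [c₀.live and c₁.live]
22. n8.sig = false  [E.wid == true]
23. n8.hot = "xn"  ["xn"]
24. n8.val = true  [not E.wid]
25. n3.val = 10  [A.env - 9]
26. n3.env = 8  [A.env * 2 - 30]
27. n3.hot = 15  [A.env - 4]
28. n3.lim = 19  [len(A.tag) + 17]
29. n13.pre = 27  [D₁.lim * 3 - 30]
30. n16.key = false  [terminal]
31. n15.wid = 4  [4]
32. n15.val = 4  [4]
33. n18.depth = 22  [terminal]
34. n17.wid = 27  [d.depth + 5]
35. n17.val = -4  [d.depth - 26]
36. n19.acc = 17  [S₀.wid + S₀.val + 9]
37. n20.key = true  [terminal]
38. n19.key = 15  [E.acc - 2]
39. n19.env = 2  [E.acc - 15]
40. n19.wid = true  [f.key == true]
41. n14.val = 29  [(if E.wid then E.env else S₁.val) + 27]
42. n14.env = 18  [E.env + 16]
43. n14.hot = -1  [E.key - 16]
44. n14.lim = 13  [S₁.wid - 14]
45. n22.depth = 15  [terminal]
46. n23.lab = 0  [d.depth - 15]
47. n24.key = false  [terminal]
48. n25.key = true  [terminal]
49. n26.live = false  [terminal]
50. n23.hot = "rv"  ["rv"]
51. n27.acc = -6  [terminal]
52. n21.tag = "vw"  ["vw"]
53. n21.env = 29  [d.depth + b.acc + 20]
54. n13.sig = false  [A.env > 29]
55. n13.hot = "pvw"  ["p" ++ A.tag]
56. n13.val = false  [D.val > 29]
57. n0.wid = 29  [D₀.val + 33]
58. n0.val = 20  [len(C.hot) + 17]

29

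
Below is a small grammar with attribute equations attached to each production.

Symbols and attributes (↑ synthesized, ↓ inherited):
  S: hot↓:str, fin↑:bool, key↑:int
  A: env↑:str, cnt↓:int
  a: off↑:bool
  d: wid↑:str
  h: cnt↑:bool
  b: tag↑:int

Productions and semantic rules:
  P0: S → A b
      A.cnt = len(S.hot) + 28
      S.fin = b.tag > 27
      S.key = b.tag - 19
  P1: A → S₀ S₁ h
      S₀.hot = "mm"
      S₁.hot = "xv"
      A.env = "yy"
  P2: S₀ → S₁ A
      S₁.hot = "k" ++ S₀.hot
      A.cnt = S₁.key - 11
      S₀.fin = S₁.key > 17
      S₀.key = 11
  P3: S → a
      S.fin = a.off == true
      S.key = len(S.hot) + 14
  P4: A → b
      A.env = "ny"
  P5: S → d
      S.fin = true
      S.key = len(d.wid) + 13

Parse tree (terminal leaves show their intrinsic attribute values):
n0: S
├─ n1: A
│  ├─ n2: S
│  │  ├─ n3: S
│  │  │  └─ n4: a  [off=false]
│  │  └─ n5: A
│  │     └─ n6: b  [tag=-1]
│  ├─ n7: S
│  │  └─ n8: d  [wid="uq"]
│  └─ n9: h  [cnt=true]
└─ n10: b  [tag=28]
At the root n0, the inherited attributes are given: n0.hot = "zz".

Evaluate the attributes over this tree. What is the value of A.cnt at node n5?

1. n0.hot = "zz"  [given at root]
2. n1.cnt = 30  [len(S.hot) + 28]
3. n2.hot = "mm"  ["mm"]
4. n3.hot = "kmm"  ["k" ++ S₀.hot]
5. n4.off = false  [terminal]
6. n3.fin = false  [a.off == true]
7. n3.key = 17  [len(S.hot) + 14]
8. n5.cnt = 6  [S₁.key - 11]
9. n6.tag = -1  [terminal]
10. n5.env = "ny"  ["ny"]
11. n2.fin = false  [S₁.key > 17]
12. n2.key = 11  [11]
13. n7.hot = "xv"  ["xv"]
14. n8.wid = "uq"  [terminal]
15. n7.fin = true  [true]
16. n7.key = 15  [len(d.wid) + 13]
17. n9.cnt = true  [terminal]
18. n1.env = "yy"  ["yy"]
19. n10.tag = 28  [terminal]
20. n0.fin = true  [b.tag > 27]
21. n0.key = 9  [b.tag - 19]

6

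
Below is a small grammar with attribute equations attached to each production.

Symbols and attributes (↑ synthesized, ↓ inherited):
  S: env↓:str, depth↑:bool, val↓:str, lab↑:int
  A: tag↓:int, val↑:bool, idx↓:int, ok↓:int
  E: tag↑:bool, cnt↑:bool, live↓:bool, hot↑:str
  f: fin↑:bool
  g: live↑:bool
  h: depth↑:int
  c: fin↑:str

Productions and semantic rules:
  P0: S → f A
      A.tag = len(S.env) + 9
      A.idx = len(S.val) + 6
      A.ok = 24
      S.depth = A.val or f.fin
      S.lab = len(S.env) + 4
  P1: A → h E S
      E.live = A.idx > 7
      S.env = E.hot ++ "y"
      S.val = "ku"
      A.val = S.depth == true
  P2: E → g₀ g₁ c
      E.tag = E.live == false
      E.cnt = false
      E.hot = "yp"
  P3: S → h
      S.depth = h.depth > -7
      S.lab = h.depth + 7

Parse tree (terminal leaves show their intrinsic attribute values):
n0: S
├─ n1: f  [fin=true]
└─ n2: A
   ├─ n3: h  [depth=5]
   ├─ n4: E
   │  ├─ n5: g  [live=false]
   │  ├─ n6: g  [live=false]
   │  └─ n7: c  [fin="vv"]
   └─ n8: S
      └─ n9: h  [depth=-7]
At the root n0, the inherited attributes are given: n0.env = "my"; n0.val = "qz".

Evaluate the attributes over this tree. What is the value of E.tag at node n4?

1. n0.env = "my"  [given at root]
2. n0.val = "qz"  [given at root]
3. n1.fin = true  [terminal]
4. n2.tag = 11  [len(S.env) + 9]
5. n2.idx = 8  [len(S.val) + 6]
6. n2.ok = 24  [24]
7. n3.depth = 5  [terminal]
8. n4.live = true  [A.idx > 7]
9. n5.live = false  [terminal]
10. n6.live = false  [terminal]
11. n7.fin = "vv"  [terminal]
12. n4.tag = false  [E.live == false]
13. n4.cnt = false  [false]
14. n4.hot = "yp"  ["yp"]
15. n8.env = "ypy"  [E.hot ++ "y"]
16. n8.val = "ku"  ["ku"]
17. n9.depth = -7  [terminal]
18. n8.depth = false  [h.depth > -7]
19. n8.lab = 0  [h.depth + 7]
20. n2.val = false  [S.depth == true]
21. n0.depth = true  [A.val or f.fin]
22. n0.lab = 6  [len(S.env) + 4]

false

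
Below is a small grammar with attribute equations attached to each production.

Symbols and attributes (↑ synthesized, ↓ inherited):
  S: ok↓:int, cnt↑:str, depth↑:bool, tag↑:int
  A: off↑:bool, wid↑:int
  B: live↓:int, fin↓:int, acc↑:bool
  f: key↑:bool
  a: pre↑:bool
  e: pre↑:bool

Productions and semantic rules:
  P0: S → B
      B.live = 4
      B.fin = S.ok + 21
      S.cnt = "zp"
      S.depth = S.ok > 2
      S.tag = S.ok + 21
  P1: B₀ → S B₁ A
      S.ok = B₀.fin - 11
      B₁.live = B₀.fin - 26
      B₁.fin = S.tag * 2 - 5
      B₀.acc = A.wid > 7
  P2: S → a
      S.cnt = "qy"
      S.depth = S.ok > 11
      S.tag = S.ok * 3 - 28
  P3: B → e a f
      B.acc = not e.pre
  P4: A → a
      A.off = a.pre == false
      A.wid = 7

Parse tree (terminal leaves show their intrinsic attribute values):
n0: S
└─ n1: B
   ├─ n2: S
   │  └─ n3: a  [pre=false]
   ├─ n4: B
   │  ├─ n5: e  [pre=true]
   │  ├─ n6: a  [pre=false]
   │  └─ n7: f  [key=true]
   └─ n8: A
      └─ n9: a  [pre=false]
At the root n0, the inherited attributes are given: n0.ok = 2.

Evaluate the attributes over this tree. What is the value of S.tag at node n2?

8

1. n0.ok = 2  [given at root]
2. n1.live = 4  [4]
3. n1.fin = 23  [S.ok + 21]
4. n2.ok = 12  [B₀.fin - 11]
5. n3.pre = false  [terminal]
6. n2.cnt = "qy"  ["qy"]
7. n2.depth = true  [S.ok > 11]
8. n2.tag = 8  [S.ok * 3 - 28]
9. n4.live = -3  [B₀.fin - 26]
10. n4.fin = 11  [S.tag * 2 - 5]
11. n5.pre = true  [terminal]
12. n6.pre = false  [terminal]
13. n7.key = true  [terminal]
14. n4.acc = false  [not e.pre]
15. n9.pre = false  [terminal]
16. n8.off = true  [a.pre == false]
17. n8.wid = 7  [7]
18. n1.acc = false  [A.wid > 7]
19. n0.cnt = "zp"  ["zp"]
20. n0.depth = false  [S.ok > 2]
21. n0.tag = 23  [S.ok + 21]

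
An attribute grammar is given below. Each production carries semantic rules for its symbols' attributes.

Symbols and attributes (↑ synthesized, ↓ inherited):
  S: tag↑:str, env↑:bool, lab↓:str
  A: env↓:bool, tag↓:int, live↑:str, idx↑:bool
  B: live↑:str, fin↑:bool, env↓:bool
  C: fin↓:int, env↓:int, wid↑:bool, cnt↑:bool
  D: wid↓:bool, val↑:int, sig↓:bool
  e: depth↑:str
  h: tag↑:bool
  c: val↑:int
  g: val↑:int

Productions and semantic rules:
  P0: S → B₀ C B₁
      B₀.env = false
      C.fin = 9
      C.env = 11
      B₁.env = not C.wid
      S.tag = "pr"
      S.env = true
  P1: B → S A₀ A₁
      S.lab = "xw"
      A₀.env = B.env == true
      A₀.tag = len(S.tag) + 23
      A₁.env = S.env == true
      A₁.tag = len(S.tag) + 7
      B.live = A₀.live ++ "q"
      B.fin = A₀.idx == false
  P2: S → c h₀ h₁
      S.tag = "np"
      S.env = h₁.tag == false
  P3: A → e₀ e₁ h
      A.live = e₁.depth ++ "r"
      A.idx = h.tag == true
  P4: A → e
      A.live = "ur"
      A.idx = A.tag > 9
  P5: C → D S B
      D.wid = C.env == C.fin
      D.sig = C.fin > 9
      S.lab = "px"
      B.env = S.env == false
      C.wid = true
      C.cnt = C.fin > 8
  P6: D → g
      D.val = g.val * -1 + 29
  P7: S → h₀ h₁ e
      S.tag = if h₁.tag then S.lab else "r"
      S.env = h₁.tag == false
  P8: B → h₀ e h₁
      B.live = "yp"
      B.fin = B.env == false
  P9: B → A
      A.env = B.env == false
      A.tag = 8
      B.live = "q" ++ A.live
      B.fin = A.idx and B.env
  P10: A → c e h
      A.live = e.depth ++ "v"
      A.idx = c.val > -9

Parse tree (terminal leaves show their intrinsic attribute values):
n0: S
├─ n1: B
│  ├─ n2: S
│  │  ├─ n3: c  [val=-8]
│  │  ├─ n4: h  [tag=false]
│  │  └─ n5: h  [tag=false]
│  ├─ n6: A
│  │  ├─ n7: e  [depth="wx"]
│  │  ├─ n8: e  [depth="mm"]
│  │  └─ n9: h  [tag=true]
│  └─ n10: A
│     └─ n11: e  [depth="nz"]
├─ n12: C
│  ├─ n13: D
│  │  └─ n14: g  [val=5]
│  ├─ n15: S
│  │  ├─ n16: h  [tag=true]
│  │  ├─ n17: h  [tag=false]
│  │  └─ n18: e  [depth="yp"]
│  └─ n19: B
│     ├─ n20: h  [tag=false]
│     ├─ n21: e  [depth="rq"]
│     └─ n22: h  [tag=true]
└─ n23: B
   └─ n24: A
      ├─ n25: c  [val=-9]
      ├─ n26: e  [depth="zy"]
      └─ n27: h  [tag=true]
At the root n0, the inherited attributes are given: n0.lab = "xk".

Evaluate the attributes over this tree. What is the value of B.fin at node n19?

1. n0.lab = "xk"  [given at root]
2. n1.env = false  [false]
3. n2.lab = "xw"  ["xw"]
4. n3.val = -8  [terminal]
5. n4.tag = false  [terminal]
6. n5.tag = false  [terminal]
7. n2.tag = "np"  ["np"]
8. n2.env = true  [h₁.tag == false]
9. n6.env = false  [B.env == true]
10. n6.tag = 25  [len(S.tag) + 23]
11. n7.depth = "wx"  [terminal]
12. n8.depth = "mm"  [terminal]
13. n9.tag = true  [terminal]
14. n6.live = "mmr"  [e₁.depth ++ "r"]
15. n6.idx = true  [h.tag == true]
16. n10.env = true  [S.env == true]
17. n10.tag = 9  [len(S.tag) + 7]
18. n11.depth = "nz"  [terminal]
19. n10.live = "ur"  ["ur"]
20. n10.idx = false  [A.tag > 9]
21. n1.live = "mmrq"  [A₀.live ++ "q"]
22. n1.fin = false  [A₀.idx == false]
23. n12.fin = 9  [9]
24. n12.env = 11  [11]
25. n13.wid = false  [C.env == C.fin]
26. n13.sig = false  [C.fin > 9]
27. n14.val = 5  [terminal]
28. n13.val = 24  [g.val * -1 + 29]
29. n15.lab = "px"  ["px"]
30. n16.tag = true  [terminal]
31. n17.tag = false  [terminal]
32. n18.depth = "yp"  [terminal]
33. n15.tag = "r"  [if h₁.tag then S.lab else "r"]
34. n15.env = true  [h₁.tag == false]
35. n19.env = false  [S.env == false]
36. n20.tag = false  [terminal]
37. n21.depth = "rq"  [terminal]
38. n22.tag = true  [terminal]
39. n19.live = "yp"  ["yp"]
40. n19.fin = true  [B.env == false]
41. n12.wid = true  [true]
42. n12.cnt = true  [C.fin > 8]
43. n23.env = false  [not C.wid]
44. n24.env = true  [B.env == false]
45. n24.tag = 8  [8]
46. n25.val = -9  [terminal]
47. n26.depth = "zy"  [terminal]
48. n27.tag = true  [terminal]
49. n24.live = "zyv"  [e.depth ++ "v"]
50. n24.idx = false  [c.val > -9]
51. n23.live = "qzyv"  ["q" ++ A.live]
52. n23.fin = false  [A.idx and B.env]
53. n0.tag = "pr"  ["pr"]
54. n0.env = true  [true]

true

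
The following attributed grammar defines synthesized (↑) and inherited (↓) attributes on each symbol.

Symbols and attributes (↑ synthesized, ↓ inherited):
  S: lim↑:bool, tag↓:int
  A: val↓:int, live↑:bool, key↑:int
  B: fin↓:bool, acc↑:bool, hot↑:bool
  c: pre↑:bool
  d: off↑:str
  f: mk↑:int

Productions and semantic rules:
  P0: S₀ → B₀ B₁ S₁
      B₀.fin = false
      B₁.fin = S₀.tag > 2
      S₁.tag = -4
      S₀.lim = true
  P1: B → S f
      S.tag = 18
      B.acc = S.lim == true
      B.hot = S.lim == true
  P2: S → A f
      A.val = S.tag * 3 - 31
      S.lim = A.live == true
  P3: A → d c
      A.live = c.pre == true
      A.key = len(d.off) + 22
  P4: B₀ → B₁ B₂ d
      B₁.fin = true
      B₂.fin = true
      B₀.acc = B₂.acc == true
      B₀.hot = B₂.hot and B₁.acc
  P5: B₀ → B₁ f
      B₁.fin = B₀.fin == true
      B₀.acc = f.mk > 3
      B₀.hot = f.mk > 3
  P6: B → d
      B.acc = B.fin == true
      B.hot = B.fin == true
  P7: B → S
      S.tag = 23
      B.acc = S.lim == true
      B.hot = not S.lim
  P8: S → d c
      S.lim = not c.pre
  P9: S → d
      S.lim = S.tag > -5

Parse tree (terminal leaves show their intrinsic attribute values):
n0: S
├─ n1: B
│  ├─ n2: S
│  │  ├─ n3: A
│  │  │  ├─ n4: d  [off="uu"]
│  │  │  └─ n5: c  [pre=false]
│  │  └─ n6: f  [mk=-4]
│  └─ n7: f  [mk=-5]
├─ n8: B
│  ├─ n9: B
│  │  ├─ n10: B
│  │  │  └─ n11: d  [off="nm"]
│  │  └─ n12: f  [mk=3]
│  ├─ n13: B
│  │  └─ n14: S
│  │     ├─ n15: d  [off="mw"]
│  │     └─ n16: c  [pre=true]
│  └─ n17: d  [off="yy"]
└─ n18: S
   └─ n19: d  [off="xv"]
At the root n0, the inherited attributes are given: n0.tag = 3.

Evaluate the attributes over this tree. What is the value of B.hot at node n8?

false

1. n0.tag = 3  [given at root]
2. n1.fin = false  [false]
3. n2.tag = 18  [18]
4. n3.val = 23  [S.tag * 3 - 31]
5. n4.off = "uu"  [terminal]
6. n5.pre = false  [terminal]
7. n3.live = false  [c.pre == true]
8. n3.key = 24  [len(d.off) + 22]
9. n6.mk = -4  [terminal]
10. n2.lim = false  [A.live == true]
11. n7.mk = -5  [terminal]
12. n1.acc = false  [S.lim == true]
13. n1.hot = false  [S.lim == true]
14. n8.fin = true  [S₀.tag > 2]
15. n9.fin = true  [true]
16. n10.fin = true  [B₀.fin == true]
17. n11.off = "nm"  [terminal]
18. n10.acc = true  [B.fin == true]
19. n10.hot = true  [B.fin == true]
20. n12.mk = 3  [terminal]
21. n9.acc = false  [f.mk > 3]
22. n9.hot = false  [f.mk > 3]
23. n13.fin = true  [true]
24. n14.tag = 23  [23]
25. n15.off = "mw"  [terminal]
26. n16.pre = true  [terminal]
27. n14.lim = false  [not c.pre]
28. n13.acc = false  [S.lim == true]
29. n13.hot = true  [not S.lim]
30. n17.off = "yy"  [terminal]
31. n8.acc = false  [B₂.acc == true]
32. n8.hot = false  [B₂.hot and B₁.acc]
33. n18.tag = -4  [-4]
34. n19.off = "xv"  [terminal]
35. n18.lim = true  [S.tag > -5]
36. n0.lim = true  [true]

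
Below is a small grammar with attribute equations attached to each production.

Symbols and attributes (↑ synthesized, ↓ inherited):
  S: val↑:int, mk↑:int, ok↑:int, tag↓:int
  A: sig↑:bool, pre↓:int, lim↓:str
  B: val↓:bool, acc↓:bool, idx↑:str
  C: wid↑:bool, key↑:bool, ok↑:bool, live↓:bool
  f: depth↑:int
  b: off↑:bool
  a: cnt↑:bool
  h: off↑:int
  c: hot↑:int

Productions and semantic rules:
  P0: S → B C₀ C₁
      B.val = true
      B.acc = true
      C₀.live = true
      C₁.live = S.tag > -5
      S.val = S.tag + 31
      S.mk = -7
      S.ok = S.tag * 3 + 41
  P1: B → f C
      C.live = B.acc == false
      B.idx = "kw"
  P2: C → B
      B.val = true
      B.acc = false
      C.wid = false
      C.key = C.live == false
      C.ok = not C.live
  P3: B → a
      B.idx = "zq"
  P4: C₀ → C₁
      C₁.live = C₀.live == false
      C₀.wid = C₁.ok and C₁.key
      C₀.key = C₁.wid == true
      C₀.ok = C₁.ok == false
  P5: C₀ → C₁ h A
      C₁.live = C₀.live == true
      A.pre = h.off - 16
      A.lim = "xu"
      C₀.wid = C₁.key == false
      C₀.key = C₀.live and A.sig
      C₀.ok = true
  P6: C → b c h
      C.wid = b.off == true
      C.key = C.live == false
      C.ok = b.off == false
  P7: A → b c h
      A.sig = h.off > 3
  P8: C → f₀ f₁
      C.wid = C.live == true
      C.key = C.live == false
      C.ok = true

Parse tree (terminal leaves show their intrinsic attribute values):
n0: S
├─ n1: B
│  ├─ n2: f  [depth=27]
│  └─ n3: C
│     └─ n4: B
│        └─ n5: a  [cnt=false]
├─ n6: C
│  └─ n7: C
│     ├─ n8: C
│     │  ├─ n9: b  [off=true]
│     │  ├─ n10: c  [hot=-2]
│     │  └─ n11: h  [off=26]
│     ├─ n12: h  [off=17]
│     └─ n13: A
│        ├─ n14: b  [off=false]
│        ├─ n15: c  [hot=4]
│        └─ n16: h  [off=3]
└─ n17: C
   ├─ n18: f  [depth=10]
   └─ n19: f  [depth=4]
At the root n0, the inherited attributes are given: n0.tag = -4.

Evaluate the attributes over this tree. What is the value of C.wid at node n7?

false

1. n0.tag = -4  [given at root]
2. n1.val = true  [true]
3. n1.acc = true  [true]
4. n2.depth = 27  [terminal]
5. n3.live = false  [B.acc == false]
6. n4.val = true  [true]
7. n4.acc = false  [false]
8. n5.cnt = false  [terminal]
9. n4.idx = "zq"  ["zq"]
10. n3.wid = false  [false]
11. n3.key = true  [C.live == false]
12. n3.ok = true  [not C.live]
13. n1.idx = "kw"  ["kw"]
14. n6.live = true  [true]
15. n7.live = false  [C₀.live == false]
16. n8.live = false  [C₀.live == true]
17. n9.off = true  [terminal]
18. n10.hot = -2  [terminal]
19. n11.off = 26  [terminal]
20. n8.wid = true  [b.off == true]
21. n8.key = true  [C.live == false]
22. n8.ok = false  [b.off == false]
23. n12.off = 17  [terminal]
24. n13.pre = 1  [h.off - 16]
25. n13.lim = "xu"  ["xu"]
26. n14.off = false  [terminal]
27. n15.hot = 4  [terminal]
28. n16.off = 3  [terminal]
29. n13.sig = false  [h.off > 3]
30. n7.wid = false  [C₁.key == false]
31. n7.key = false  [C₀.live and A.sig]
32. n7.ok = true  [true]
33. n6.wid = false  [C₁.ok and C₁.key]
34. n6.key = false  [C₁.wid == true]
35. n6.ok = false  [C₁.ok == false]
36. n17.live = true  [S.tag > -5]
37. n18.depth = 10  [terminal]
38. n19.depth = 4  [terminal]
39. n17.wid = true  [C.live == true]
40. n17.key = false  [C.live == false]
41. n17.ok = true  [true]
42. n0.val = 27  [S.tag + 31]
43. n0.mk = -7  [-7]
44. n0.ok = 29  [S.tag * 3 + 41]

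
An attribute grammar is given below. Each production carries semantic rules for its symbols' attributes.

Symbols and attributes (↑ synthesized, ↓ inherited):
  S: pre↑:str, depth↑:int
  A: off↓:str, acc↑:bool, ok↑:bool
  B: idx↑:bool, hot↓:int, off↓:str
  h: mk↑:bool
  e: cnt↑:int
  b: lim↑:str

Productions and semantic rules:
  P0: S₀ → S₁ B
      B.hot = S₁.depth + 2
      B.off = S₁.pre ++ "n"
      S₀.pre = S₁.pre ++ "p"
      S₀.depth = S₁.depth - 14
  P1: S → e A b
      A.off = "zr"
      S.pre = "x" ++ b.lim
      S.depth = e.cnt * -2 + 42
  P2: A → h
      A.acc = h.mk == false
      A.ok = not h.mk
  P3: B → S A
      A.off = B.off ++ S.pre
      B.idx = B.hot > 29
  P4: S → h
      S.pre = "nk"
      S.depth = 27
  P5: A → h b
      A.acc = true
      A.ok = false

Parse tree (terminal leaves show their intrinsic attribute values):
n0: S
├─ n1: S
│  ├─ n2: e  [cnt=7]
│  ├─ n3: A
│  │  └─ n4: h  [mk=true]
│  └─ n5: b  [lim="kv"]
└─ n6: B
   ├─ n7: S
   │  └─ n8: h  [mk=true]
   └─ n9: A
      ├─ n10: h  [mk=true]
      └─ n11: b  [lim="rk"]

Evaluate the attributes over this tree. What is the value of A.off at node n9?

1. n2.cnt = 7  [terminal]
2. n3.off = "zr"  ["zr"]
3. n4.mk = true  [terminal]
4. n3.acc = false  [h.mk == false]
5. n3.ok = false  [not h.mk]
6. n5.lim = "kv"  [terminal]
7. n1.pre = "xkv"  ["x" ++ b.lim]
8. n1.depth = 28  [e.cnt * -2 + 42]
9. n6.hot = 30  [S₁.depth + 2]
10. n6.off = "xkvn"  [S₁.pre ++ "n"]
11. n8.mk = true  [terminal]
12. n7.pre = "nk"  ["nk"]
13. n7.depth = 27  [27]
14. n9.off = "xkvnnk"  [B.off ++ S.pre]
15. n10.mk = true  [terminal]
16. n11.lim = "rk"  [terminal]
17. n9.acc = true  [true]
18. n9.ok = false  [false]
19. n6.idx = true  [B.hot > 29]
20. n0.pre = "xkvp"  [S₁.pre ++ "p"]
21. n0.depth = 14  [S₁.depth - 14]

"xkvnnk"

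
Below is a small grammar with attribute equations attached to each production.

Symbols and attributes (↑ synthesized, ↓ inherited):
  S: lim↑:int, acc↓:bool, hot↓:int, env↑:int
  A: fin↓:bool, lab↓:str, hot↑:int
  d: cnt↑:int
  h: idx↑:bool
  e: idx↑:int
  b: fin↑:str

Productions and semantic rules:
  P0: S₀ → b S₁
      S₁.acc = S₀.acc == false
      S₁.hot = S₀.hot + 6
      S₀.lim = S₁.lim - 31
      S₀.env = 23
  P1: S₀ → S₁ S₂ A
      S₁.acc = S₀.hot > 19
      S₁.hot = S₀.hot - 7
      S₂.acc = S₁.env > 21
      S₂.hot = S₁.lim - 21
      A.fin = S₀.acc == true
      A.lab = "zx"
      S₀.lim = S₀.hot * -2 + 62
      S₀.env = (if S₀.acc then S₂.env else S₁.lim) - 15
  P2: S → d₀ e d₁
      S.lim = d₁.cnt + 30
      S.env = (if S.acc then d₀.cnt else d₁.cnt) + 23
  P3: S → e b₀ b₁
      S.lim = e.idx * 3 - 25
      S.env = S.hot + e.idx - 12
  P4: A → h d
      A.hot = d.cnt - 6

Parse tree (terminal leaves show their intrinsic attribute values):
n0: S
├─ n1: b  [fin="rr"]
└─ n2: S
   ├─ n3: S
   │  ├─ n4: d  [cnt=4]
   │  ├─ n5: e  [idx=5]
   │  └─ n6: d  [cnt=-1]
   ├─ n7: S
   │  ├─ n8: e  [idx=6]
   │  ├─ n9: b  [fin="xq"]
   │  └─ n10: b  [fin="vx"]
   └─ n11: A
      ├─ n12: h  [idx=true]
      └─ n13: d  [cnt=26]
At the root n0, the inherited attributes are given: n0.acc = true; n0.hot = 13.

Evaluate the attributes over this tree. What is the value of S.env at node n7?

1. n0.acc = true  [given at root]
2. n0.hot = 13  [given at root]
3. n1.fin = "rr"  [terminal]
4. n2.acc = false  [S₀.acc == false]
5. n2.hot = 19  [S₀.hot + 6]
6. n3.acc = false  [S₀.hot > 19]
7. n3.hot = 12  [S₀.hot - 7]
8. n4.cnt = 4  [terminal]
9. n5.idx = 5  [terminal]
10. n6.cnt = -1  [terminal]
11. n3.lim = 29  [d₁.cnt + 30]
12. n3.env = 22  [(if S.acc then d₀.cnt else d₁.cnt) + 23]
13. n7.acc = true  [S₁.env > 21]
14. n7.hot = 8  [S₁.lim - 21]
15. n8.idx = 6  [terminal]
16. n9.fin = "xq"  [terminal]
17. n10.fin = "vx"  [terminal]
18. n7.lim = -7  [e.idx * 3 - 25]
19. n7.env = 2  [S.hot + e.idx - 12]
20. n11.fin = false  [S₀.acc == true]
21. n11.lab = "zx"  ["zx"]
22. n12.idx = true  [terminal]
23. n13.cnt = 26  [terminal]
24. n11.hot = 20  [d.cnt - 6]
25. n2.lim = 24  [S₀.hot * -2 + 62]
26. n2.env = 14  [(if S₀.acc then S₂.env else S₁.lim) - 15]
27. n0.lim = -7  [S₁.lim - 31]
28. n0.env = 23  [23]

2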